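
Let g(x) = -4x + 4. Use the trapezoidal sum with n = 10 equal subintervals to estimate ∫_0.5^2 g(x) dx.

-1.5

Δx = (2 − 0.5)/10 = 0.15.
g(0.5) = 2, g(0.65) = 1.4, g(0.8) = 0.8, g(0.95) = 0.2, g(1.1) = -0.4, g(1.25) = -1, g(1.4) = -1.6, g(1.55) = -2.2, g(1.7) = -2.8, g(1.85) = -3.4, g(2) = -4.
T_10 = (Δx/2)·[g(x_0) + 2g(x_1) + ... + 2g(x_{9}) + g(x_10)].
Sum = -1.5.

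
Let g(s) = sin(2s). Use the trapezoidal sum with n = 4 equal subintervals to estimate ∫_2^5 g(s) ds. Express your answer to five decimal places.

Δs = (5 − 2)/4 = 0.75.
g(2) ≈ -0.75680, g(2.75) ≈ -0.70554, g(3.5) ≈ 0.65699, g(4.25) ≈ 0.79849, g(5) ≈ -0.54402.
T_4 = (Δs/2)·[g(s_0) + 2g(s_1) + 2g(s_2) + 2g(s_3) + g(s_4)].
Sum ≈ 0.07464.

0.07464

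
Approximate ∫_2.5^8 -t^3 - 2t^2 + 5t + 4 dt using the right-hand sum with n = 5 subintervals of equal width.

-1519.87

Δt = (8 − 2.5)/5 = 1.1.
Right endpoints: 3.6, 4.7, 5.8, 6.9, 8.
f(3.6) = -50.576, f(4.7) = -120.503, f(5.8) = -229.392, f(6.9) = -385.229, f(8) = -596.
Sum = Δt · [f(3.6) + f(4.7) + f(5.8) + f(6.9) + f(8)].
Sum = -1519.87.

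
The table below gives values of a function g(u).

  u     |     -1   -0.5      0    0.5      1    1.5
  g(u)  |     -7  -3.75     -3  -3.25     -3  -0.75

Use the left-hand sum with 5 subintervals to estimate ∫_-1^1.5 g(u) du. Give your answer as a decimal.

Δu = 0.5.
Sum = 0.5·[(-7) + (-3.75) + (-3) + (-3.25) + (-3)] = -10.

-10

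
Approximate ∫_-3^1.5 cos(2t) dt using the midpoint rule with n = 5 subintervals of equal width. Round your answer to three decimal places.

-0.079

Δt = (1.5 − (-3))/5 = 0.9.
Midpoints: -2.55, -1.65, -0.75, 0.15, 1.05.
f(-2.55) ≈ 0.378, f(-1.65) ≈ -0.987, f(-0.75) ≈ 0.071, f(0.15) ≈ 0.955, f(1.05) ≈ -0.505.
Sum = Δt · [f(-2.55) + f(-1.65) + f(-0.75) + f(0.15) + f(1.05)].
Sum ≈ -0.079.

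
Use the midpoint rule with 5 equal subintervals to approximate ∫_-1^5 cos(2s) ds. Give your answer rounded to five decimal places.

0.23515

Δs = (5 − (-1))/5 = 1.2.
Midpoints: -0.4, 0.8, 2, 3.2, 4.4.
f(-0.4) ≈ 0.69671, f(0.8) ≈ -0.02920, f(2) ≈ -0.65364, f(3.2) ≈ 0.99318, f(4.4) ≈ -0.81109.
Sum = Δs · [f(-0.4) + f(0.8) + f(2) + f(3.2) + f(4.4)].
Sum ≈ 0.23515.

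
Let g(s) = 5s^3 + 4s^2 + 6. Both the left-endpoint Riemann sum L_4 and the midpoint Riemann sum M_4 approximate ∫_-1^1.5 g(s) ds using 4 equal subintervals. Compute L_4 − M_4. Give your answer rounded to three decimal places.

L_4 ≈ 18.77441.
M_4 ≈ 25.28076.
L_4 − M_4 ≈ -6.506.

-6.506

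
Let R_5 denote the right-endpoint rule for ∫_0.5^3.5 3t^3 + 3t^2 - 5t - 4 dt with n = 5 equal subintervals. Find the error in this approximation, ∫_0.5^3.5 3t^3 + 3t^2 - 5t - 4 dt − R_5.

-48.555

Exact integral: ∫_0.5^3.5 f(t) dt = 113.25.
R_5 = 161.805.
Error = 113.25 − 161.805 = -48.555.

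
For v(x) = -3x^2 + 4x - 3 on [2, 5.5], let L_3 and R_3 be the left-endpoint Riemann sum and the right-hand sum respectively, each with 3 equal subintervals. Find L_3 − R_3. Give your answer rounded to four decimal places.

75.5417

L_3 ≈ -80.986111.
R_3 ≈ -156.527778.
L_3 − R_3 ≈ 75.5417.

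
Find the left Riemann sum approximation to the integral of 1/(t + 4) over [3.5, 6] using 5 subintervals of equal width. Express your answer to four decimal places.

Δt = (6 − 3.5)/5 = 0.5.
Left endpoints: 3.5, 4, 4.5, 5, 5.5.
f(3.5) = 2/15, f(4) = 0.125, f(4.5) = 2/17, f(5) = 1/9, f(5.5) = 2/19.
Sum = Δt · [f(3.5) + f(4) + f(4.5) + f(5) + f(5.5)].
Sum ≈ 0.2962.

0.2962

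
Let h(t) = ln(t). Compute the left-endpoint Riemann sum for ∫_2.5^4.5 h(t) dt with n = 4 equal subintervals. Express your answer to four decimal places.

2.3270

Δt = (4.5 − 2.5)/4 = 0.5.
Left endpoints: 2.5, 3, 3.5, 4.
h(2.5) ≈ 0.9163, h(3) ≈ 1.0986, h(3.5) ≈ 1.2528, h(4) ≈ 1.3863.
Sum = Δt · [h(2.5) + h(3) + h(3.5) + h(4)].
Sum ≈ 2.3270.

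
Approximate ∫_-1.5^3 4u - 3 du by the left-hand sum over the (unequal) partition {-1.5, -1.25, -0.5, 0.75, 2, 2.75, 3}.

-8.75

Subinterval widths: 0.25, 0.75, 1.25, 1.25, 0.75, 0.25.
Left endpoints: -1.5, -1.25, -0.5, 0.75, 2, 2.75.
f(-1.5) = -9, f(-1.25) = -8, f(-0.5) = -5, f(0.75) = 0, f(2) = 5, f(2.75) = 8.
Sum = Σ Δu_i · f(u_i).
Sum = -8.75.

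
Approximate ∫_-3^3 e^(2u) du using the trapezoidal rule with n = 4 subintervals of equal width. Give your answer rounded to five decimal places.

334.27644

Δu = (3 − (-3))/4 = 1.5.
f(-3) ≈ 0.00248, f(-1.5) ≈ 0.04979, f(0) ≈ 1.00000, f(1.5) ≈ 20.08554, f(3) ≈ 403.42879.
T_4 = (Δu/2)·[f(u_0) + 2f(u_1) + 2f(u_2) + 2f(u_3) + f(u_4)].
Sum ≈ 334.27644.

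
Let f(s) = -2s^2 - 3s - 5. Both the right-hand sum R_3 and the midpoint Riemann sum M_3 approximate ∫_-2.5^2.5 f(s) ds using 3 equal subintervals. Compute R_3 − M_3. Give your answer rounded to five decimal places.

R_3 ≈ -62.9629630.
M_3 ≈ -43.5185185.
R_3 − M_3 ≈ -19.44444.

-19.44444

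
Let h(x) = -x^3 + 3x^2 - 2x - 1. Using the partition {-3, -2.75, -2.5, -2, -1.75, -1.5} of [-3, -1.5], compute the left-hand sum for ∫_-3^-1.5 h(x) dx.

Subinterval widths: 0.25, 0.25, 0.5, 0.25, 0.25.
Left endpoints: -3, -2.75, -2.5, -2, -1.75.
h(-3) = 59, h(-2.75) = 47.984375, h(-2.5) = 38.375, h(-2) = 23, h(-1.75) = 17.046875.
Sum = Σ Δx_i · h(x_i).
Sum = 55.9453125.

55.9453125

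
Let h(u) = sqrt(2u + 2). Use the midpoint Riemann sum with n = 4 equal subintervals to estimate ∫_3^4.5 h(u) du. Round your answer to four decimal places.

Δu = (4.5 − 3)/4 = 0.375.
Midpoints: 3.1875, 3.5625, 3.9375, 4.3125.
h(3.1875) ≈ 2.8940, h(3.5625) ≈ 3.0208, h(3.9375) ≈ 3.1425, h(4.3125) ≈ 3.2596.
Sum = Δu · [h(3.1875) + h(3.5625) + h(3.9375) + h(4.3125)].
Sum ≈ 4.6188.

4.6188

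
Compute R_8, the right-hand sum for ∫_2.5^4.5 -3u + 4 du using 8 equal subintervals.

-13.75

Δu = (4.5 − 2.5)/8 = 0.25.
Right endpoints: 2.75, 3, 3.25, 3.5, 3.75, 4, 4.25, 4.5.
f(2.75) = -4.25, f(3) = -5, f(3.25) = -5.75, f(3.5) = -6.5, f(3.75) = -7.25, f(4) = -8, f(4.25) = -8.75, f(4.5) = -9.5.
Sum = Δu · [f(2.75) + f(3) + f(3.25) + ...].
Sum = -13.75.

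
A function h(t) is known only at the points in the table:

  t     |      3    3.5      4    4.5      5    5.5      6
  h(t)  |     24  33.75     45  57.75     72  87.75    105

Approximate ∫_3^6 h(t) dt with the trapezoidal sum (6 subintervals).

180.375

Δt = 0.5.
T_6 = (0.5/2)·[24 + 2·33.75 + 2·45 + 2·57.75 + 2·72 + 2·87.75 + 105] = 180.375.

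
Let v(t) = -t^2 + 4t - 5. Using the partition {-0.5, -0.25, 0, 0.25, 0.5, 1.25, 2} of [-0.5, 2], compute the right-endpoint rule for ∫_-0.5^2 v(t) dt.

Subinterval widths: 0.25, 0.25, 0.25, 0.25, 0.75, 0.75.
Right endpoints: -0.25, 0, 0.25, 0.5, 1.25, 2.
v(-0.25) = -6.0625, v(0) = -5, v(0.25) = -4.0625, v(0.5) = -3.25, v(1.25) = -1.5625, v(2) = -1.
Sum = Σ Δt_i · v(t_i).
Sum = -6.515625.

-6.515625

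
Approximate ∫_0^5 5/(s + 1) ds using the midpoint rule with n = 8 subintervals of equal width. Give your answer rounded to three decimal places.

8.884

Δs = (5 − 0)/8 = 0.625.
Midpoints: 0.3125, 0.9375, 1.5625, 2.1875, 2.8125, 3.4375, 4.0625, 4.6875.
f(0.3125) = 80/21, f(0.9375) = 80/31, f(1.5625) = 80/41, f(2.1875) = 80/51, f(2.8125) = 80/61, f(3.4375) = 80/71, f(4.0625) = 80/81, f(4.6875) = 80/91.
Sum = Δs · [f(0.3125) + f(0.9375) + f(1.5625) + ...].
Sum ≈ 8.884.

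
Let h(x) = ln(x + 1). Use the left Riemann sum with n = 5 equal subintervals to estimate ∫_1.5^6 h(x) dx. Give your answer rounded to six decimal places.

6.350066

Δx = (6 − 1.5)/5 = 0.9.
Left endpoints: 1.5, 2.4, 3.3, 4.2, 5.1.
h(1.5) ≈ 0.916291, h(2.4) ≈ 1.223775, h(3.3) ≈ 1.458615, h(4.2) ≈ 1.648659, h(5.1) ≈ 1.808289.
Sum = Δx · [h(1.5) + h(2.4) + h(3.3) + h(4.2) + h(5.1)].
Sum ≈ 6.350066.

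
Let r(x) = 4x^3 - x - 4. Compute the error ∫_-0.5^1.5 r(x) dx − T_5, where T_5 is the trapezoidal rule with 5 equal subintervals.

Exact integral: ∫_-0.5^1.5 r(x) dx = -4.
T_5 = -3.68.
Error = -4 − (-3.68) = -0.32.

-0.32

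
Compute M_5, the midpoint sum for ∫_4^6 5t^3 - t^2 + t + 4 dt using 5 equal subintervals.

Δt = (6 − 4)/5 = 0.4.
Midpoints: 4.2, 4.6, 5, 5.4, 5.8.
f(4.2) = 361, f(4.6) = 474.12, f(5) = 609, f(5.4) = 767.56, f(5.8) = 951.72.
Sum = Δt · [f(4.2) + f(4.6) + f(5) + f(5.4) + f(5.8)].
Sum = 1265.36.

1265.36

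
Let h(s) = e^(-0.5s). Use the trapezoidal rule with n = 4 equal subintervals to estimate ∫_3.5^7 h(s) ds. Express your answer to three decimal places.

0.292

Δs = (7 − 3.5)/4 = 0.875.
h(3.5) ≈ 0.174, h(4.375) ≈ 0.112, h(5.25) ≈ 0.072, h(6.125) ≈ 0.047, h(7) ≈ 0.030.
T_4 = (Δs/2)·[h(s_0) + 2h(s_1) + 2h(s_2) + 2h(s_3) + h(s_4)].
Sum ≈ 0.292.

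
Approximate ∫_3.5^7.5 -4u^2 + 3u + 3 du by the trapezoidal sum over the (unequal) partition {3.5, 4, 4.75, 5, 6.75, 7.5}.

-431.5625

Subinterval widths: 0.5, 0.75, 0.25, 1.75, 0.75.
f(3.5) = -35.5, f(4) = -49, f(4.75) = -73, f(5) = -82, f(6.75) = -159, f(7.5) = -199.5.
On each subinterval the trapezoid contributes (Δu_i/2)·[f(u_{i-1}) + f(u_i)].
Sum = -431.5625.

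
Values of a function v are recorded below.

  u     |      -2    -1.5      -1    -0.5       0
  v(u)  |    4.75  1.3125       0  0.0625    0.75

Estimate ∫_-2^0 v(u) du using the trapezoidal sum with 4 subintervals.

2.0625

Δu = 0.5.
T_4 = (0.5/2)·[4.75 + 2·1.3125 + 2·0 + 2·0.0625 + 0.75] = 2.0625.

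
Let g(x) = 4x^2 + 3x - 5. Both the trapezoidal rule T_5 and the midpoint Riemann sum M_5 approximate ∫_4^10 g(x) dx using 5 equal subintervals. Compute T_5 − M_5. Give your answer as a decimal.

8.64

T_5 = 1349.76.
M_5 = 1341.12.
T_5 − M_5 = 8.64.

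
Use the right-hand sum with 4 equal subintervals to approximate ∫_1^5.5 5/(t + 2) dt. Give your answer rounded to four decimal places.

4.0674

Δt = (5.5 − 1)/4 = 1.125.
Right endpoints: 2.125, 3.25, 4.375, 5.5.
f(2.125) = 40/33, f(3.25) = 20/21, f(4.375) = 40/51, f(5.5) = 2/3.
Sum = Δt · [f(2.125) + f(3.25) + f(4.375) + f(5.5)].
Sum ≈ 4.0674.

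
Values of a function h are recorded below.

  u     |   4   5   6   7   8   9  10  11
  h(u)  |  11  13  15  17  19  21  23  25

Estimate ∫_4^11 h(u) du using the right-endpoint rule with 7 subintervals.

Δu = 1.
Sum = 1·[13 + 15 + 17 + 19 + 21 + 23 + 25] = 133.

133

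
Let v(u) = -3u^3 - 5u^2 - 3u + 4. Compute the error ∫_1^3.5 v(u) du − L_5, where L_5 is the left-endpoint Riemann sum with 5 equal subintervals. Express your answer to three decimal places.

-44.714

Exact integral: ∫_1^3.5 v(u) du ≈ -188.46354.
L_5 = -143.75.
Error ≈ -188.46354 − (-143.75) ≈ -44.714.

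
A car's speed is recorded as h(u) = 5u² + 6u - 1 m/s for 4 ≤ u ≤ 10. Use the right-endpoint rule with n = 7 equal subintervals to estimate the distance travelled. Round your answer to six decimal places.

2005.102041

Δu = (10 − 4)/7 = 6/7.
Right endpoints: 34/7, 40/7, 46/7, 52/7, 58/7, 64/7, 10.
h(34/7) = 7159/49, h(40/7) = 9631/49, h(46/7) = 12463/49, h(52/7) = 15655/49, h(58/7) = 19207/49, h(64/7) = 23119/49, h(10) = 559.
Sum = Δu · [h(34/7) + h(40/7) + h(46/7) + ...].
Sum ≈ 2005.102041.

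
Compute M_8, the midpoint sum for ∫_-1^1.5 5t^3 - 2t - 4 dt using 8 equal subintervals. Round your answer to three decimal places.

-6.248

Δt = (1.5 − (-1))/8 = 0.3125.
Midpoints: -0.84375, -0.53125, -0.21875, 0.09375, 0.40625, 0.71875, 1.03125, 1.34375.
f(-0.84375) = -174191/32768, f(-0.53125) = -120821/32768, f(-0.21875) = -118451/32768, f(0.09375) = -137081/32768, f(0.40625) = -146711/32768, f(0.71875) = -117341/32768, f(1.03125) = -18971/32768, f(1.34375) = 178399/32768.
Sum = Δt · [f(-0.84375) + f(-0.53125) + f(-0.21875) + ...].
Sum ≈ -6.248.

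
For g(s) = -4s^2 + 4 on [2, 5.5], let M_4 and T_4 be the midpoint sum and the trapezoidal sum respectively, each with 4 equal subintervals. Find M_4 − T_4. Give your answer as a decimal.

M_4 = -196.2734375.
T_4 = -198.953125.
M_4 − T_4 = 2.6796875.

2.6796875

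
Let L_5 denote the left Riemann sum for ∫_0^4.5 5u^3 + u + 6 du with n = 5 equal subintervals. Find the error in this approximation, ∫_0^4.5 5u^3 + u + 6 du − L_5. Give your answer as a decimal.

186.553125

Exact integral: ∫_0^4.5 f(u) du = 549.703125.
L_5 = 363.15.
Error = 549.703125 − 363.15 = 186.553125.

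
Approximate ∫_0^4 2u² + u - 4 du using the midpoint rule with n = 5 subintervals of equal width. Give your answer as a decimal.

Δu = (4 − 0)/5 = 0.8.
Midpoints: 0.4, 1.2, 2, 2.8, 3.6.
f(0.4) = -3.28, f(1.2) = 0.08, f(2) = 6, f(2.8) = 14.48, f(3.6) = 25.52.
Sum = Δu · [f(0.4) + f(1.2) + f(2) + f(2.8) + f(3.6)].
Sum = 34.24.

34.24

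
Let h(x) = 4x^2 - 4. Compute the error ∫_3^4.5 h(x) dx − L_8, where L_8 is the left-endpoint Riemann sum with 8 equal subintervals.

Exact integral: ∫_3^4.5 h(x) dx = 79.5.
L_8 = 75.31640625.
Error = 79.5 − 75.31640625 = 4.18359375.

4.18359375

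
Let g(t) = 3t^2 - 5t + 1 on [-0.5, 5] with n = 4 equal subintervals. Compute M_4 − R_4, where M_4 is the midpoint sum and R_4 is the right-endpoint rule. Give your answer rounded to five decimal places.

-39.93945

M_4 ≈ 66.1503906.
R_4 = 106.08984375.
M_4 − R_4 ≈ -39.93945.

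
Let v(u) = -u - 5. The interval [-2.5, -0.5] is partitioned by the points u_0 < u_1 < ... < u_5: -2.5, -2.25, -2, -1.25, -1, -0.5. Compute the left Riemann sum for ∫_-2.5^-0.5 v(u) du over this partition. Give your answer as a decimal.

Subinterval widths: 0.25, 0.25, 0.75, 0.25, 0.5.
Left endpoints: -2.5, -2.25, -2, -1.25, -1.
v(-2.5) = -2.5, v(-2.25) = -2.75, v(-2) = -3, v(-1.25) = -3.75, v(-1) = -4.
Sum = Σ Δu_i · v(u_i).
Sum = -6.5.

-6.5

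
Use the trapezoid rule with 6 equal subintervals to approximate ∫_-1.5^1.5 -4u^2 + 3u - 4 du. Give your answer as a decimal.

Δu = (1.5 − (-1.5))/6 = 0.5.
f(-1.5) = -17.5, f(-1) = -11, f(-0.5) = -6.5, f(0) = -4, f(0.5) = -3.5, f(1) = -5, f(1.5) = -8.5.
T_6 = (Δu/2)·[f(u_0) + 2f(u_1) + ... + 2f(u_{5}) + f(u_6)].
Sum = -21.5.

-21.5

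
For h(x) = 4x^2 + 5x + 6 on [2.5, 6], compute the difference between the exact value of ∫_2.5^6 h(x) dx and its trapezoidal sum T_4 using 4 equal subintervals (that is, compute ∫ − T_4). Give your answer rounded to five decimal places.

Exact integral: ∫_2.5^6 h(x) dx ≈ 362.5416667.
T_4 = 364.328125.
Error ≈ 362.5416667 − 364.328125 ≈ -1.78646.

-1.78646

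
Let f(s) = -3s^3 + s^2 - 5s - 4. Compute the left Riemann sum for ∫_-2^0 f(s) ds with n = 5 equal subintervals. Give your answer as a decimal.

Δs = (0 − (-2))/5 = 0.4.
Left endpoints: -2, -1.6, -1.2, -0.8, -0.4.
f(-2) = 34, f(-1.6) = 18.848, f(-1.2) = 8.624, f(-0.8) = 2.176, f(-0.4) = -1.648.
Sum = Δs · [f(-2) + f(-1.6) + f(-1.2) + f(-0.8) + f(-0.4)].
Sum = 24.8.

24.8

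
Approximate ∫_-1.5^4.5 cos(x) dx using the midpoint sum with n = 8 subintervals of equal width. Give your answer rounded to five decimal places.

Δx = (4.5 − (-1.5))/8 = 0.75.
Midpoints: -1.125, -0.375, 0.375, 1.125, 1.875, 2.625, 3.375, 4.125.
f(-1.125) ≈ 0.43118, f(-0.375) ≈ 0.93051, f(0.375) ≈ 0.93051, f(1.125) ≈ 0.43118, f(1.875) ≈ -0.29953, f(2.625) ≈ -0.86951, f(3.375) ≈ -0.97288, f(4.125) ≈ -0.55419.
Sum = Δx · [f(-1.125) + f(-0.375) + f(0.375) + ...].
Sum ≈ 0.02044.

0.02044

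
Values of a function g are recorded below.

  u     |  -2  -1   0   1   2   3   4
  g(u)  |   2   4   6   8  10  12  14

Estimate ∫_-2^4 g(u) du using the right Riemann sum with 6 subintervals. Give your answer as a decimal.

Δu = 1.
Sum = 1·[4 + 6 + 8 + 10 + 12 + 14] = 54.

54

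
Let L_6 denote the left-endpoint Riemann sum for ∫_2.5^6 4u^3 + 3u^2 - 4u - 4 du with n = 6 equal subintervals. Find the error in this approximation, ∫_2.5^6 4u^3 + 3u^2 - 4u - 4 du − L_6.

245

Exact integral: ∫_2.5^6 f(u) du = 1383.8125.
L_6 = 1138.8125.
Error = 1383.8125 − 1138.8125 = 245.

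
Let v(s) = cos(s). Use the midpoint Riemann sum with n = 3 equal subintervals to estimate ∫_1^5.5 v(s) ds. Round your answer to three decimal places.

Δs = (5.5 − 1)/3 = 1.5.
Midpoints: 1.75, 3.25, 4.75.
v(1.75) ≈ -0.178, v(3.25) ≈ -0.994, v(4.75) ≈ 0.038.
Sum = Δs · [v(1.75) + v(3.25) + v(4.75)].
Sum ≈ -1.702.

-1.702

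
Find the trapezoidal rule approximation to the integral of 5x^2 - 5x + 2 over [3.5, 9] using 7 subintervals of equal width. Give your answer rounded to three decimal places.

Δx = (9 − 3.5)/7 = 11/14.
f(3.5) = 45.75, f(30/7) = 3548/49, f(71/14) = 20627/196, f(41/7) = 7068/49, f(93/14) = 37127/196, f(52/7) = 11798/49, f(115/14) = 58467/196, f(9) = 362.
T_7 = (Δx/2)·[f(x_0) + 2f(x_1) + ... + 2f(x_{6}) + f(x_7)].
Sum ≈ 985.496.

985.496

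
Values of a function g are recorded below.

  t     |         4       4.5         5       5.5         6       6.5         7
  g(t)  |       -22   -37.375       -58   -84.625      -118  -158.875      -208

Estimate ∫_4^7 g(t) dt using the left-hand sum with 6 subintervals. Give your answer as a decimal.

Δt = 0.5.
Sum = 0.5·[(-22) + (-37.375) + (-58) + (-84.625) + (-118) + (-158.875)] = -239.4375.

-239.4375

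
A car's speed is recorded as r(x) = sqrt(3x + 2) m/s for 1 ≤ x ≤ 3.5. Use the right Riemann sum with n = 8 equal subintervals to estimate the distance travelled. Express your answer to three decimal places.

7.537

Δx = (3.5 − 1)/8 = 0.3125.
Right endpoints: 1.3125, 1.625, 1.9375, 2.25, 2.5625, 2.875, 3.1875, 3.5.
r(1.3125) ≈ 2.437, r(1.625) ≈ 2.622, r(1.9375) ≈ 2.795, r(2.25) ≈ 2.958, r(2.5625) ≈ 3.112, r(2.875) ≈ 3.260, r(3.1875) ≈ 3.400, r(3.5) ≈ 3.536.
Sum = Δx · [r(1.3125) + r(1.625) + r(1.9375) + ...].
Sum ≈ 7.537.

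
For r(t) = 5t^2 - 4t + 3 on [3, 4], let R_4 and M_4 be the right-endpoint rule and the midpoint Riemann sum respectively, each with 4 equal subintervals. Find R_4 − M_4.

3.953125

R_4 = 54.59375.
M_4 = 50.640625.
R_4 − M_4 = 3.953125.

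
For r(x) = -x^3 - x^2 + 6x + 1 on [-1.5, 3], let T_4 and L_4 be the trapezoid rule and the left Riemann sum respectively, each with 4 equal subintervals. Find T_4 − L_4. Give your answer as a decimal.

-5.6953125

T_4 ≈ -7.4443359.
L_4 ≈ -1.7490234.
T_4 − L_4 = -5.6953125.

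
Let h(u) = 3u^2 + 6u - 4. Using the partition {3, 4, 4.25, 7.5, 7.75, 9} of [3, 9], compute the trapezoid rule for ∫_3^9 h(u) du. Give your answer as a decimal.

Subinterval widths: 1, 0.25, 3.25, 0.25, 1.25.
h(3) = 41, h(4) = 68, h(4.25) = 75.6875, h(7.5) = 209.75, h(7.75) = 222.6875, h(9) = 293.
On each subinterval the trapezoid contributes (Δu_i/2)·[h(u_{i-1}) + h(u_i)].
Sum = 912.65625.

912.65625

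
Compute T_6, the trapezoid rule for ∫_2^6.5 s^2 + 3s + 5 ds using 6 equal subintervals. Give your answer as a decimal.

169.171875

Δs = (6.5 − 2)/6 = 0.75.
f(2) = 15, f(2.75) = 20.8125, f(3.5) = 27.75, f(4.25) = 35.8125, f(5) = 45, f(5.75) = 55.3125, f(6.5) = 66.75.
T_6 = (Δs/2)·[f(s_0) + 2f(s_1) + ... + 2f(s_{5}) + f(s_6)].
Sum = 169.171875.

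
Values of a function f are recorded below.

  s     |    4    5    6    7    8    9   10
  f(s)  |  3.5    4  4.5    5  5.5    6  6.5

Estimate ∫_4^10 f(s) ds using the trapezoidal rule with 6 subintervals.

30

Δs = 1.
T_6 = (1/2)·[3.5 + 2·4 + 2·4.5 + 2·5 + 2·5.5 + 2·6 + 6.5] = 30.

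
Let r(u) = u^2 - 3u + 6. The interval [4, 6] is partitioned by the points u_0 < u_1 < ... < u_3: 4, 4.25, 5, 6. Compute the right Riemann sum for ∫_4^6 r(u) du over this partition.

38.828125

Subinterval widths: 0.25, 0.75, 1.
Right endpoints: 4.25, 5, 6.
r(4.25) = 11.3125, r(5) = 16, r(6) = 24.
Sum = Σ Δu_i · r(u_i).
Sum = 38.828125.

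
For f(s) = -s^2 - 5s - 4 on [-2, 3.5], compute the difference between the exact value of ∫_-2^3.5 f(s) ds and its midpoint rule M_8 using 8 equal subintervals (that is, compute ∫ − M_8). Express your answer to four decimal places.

Exact integral: ∫_-2^3.5 f(s) ds ≈ -59.583333.
M_8 ≈ -59.366699.
Error ≈ -59.583333 − (-59.366699) ≈ -0.2166.

-0.2166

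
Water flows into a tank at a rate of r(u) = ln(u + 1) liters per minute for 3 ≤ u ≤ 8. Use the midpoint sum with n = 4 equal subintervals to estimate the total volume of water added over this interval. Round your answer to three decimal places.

9.239

Δu = (8 − 3)/4 = 1.25.
Midpoints: 3.625, 4.875, 6.125, 7.375.
r(3.625) ≈ 1.531, r(4.875) ≈ 1.771, r(6.125) ≈ 1.964, r(7.375) ≈ 2.125.
Sum = Δu · [r(3.625) + r(4.875) + r(6.125) + r(7.375)].
Sum ≈ 9.239.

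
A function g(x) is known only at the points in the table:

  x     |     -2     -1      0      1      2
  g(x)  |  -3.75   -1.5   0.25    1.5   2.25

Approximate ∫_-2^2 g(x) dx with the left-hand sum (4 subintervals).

Δx = 1.
Sum = 1·[(-3.75) + (-1.5) + 0.25 + 1.5] = -3.5.

-3.5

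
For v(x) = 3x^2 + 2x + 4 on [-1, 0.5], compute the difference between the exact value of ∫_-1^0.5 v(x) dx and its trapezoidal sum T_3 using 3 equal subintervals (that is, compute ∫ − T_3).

Exact integral: ∫_-1^0.5 v(x) dx = 6.375.
T_3 = 6.5625.
Error = 6.375 − 6.5625 = -0.1875.

-0.1875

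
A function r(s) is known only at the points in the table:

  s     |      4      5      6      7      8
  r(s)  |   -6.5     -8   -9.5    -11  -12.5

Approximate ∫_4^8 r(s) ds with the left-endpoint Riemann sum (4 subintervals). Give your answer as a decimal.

-35

Δs = 1.
Sum = 1·[(-6.5) + (-8) + (-9.5) + (-11)] = -35.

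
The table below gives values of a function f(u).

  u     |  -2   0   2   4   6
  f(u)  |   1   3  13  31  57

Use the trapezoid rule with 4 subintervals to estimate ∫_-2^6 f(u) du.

152

Δu = 2.
T_4 = (2/2)·[1 + 2·3 + 2·13 + 2·31 + 57] = 152.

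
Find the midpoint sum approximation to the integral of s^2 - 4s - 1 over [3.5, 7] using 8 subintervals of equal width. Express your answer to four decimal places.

22.9858

Δs = (7 − 3.5)/8 = 0.4375.
Midpoints: 3.71875, 4.15625, 4.59375, 5.03125, 5.46875, 5.90625, 6.34375, 6.78125.
f(3.71875) = -2095/1024, f(4.15625) = -359/1024, f(4.59375) = 1769/1024, f(5.03125) = 4289/1024, f(5.46875) = 7201/1024, f(5.90625) = 10505/1024, f(6.34375) = 14201/1024, f(6.78125) = 18289/1024.
Sum = Δs · [f(3.71875) + f(4.15625) + f(4.59375) + ...].
Sum ≈ 22.9858.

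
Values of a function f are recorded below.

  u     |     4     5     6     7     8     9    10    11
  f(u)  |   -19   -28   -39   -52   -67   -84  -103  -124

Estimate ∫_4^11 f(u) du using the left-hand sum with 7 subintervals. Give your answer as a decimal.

Δu = 1.
Sum = 1·[(-19) + (-28) + (-39) + (-52) + (-67) + (-84) + (-103)] = -392.

-392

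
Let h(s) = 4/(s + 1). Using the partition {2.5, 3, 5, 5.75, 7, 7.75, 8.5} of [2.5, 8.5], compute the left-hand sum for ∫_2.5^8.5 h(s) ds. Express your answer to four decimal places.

4.5300

Subinterval widths: 0.5, 2, 0.75, 1.25, 0.75, 0.75.
Left endpoints: 2.5, 3, 5, 5.75, 7, 7.75.
h(2.5) = 8/7, h(3) = 1, h(5) = 2/3, h(5.75) = 16/27, h(7) = 0.5, h(7.75) = 16/35.
Sum = Σ Δs_i · h(s_i).
Sum ≈ 4.5300.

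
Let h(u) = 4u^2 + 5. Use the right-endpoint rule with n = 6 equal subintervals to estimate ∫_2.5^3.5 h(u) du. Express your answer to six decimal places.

Δu = (3.5 − 2.5)/6 = 1/6.
Right endpoints: 8/3, 17/6, 3, 19/6, 10/3, 3.5.
h(8/3) = 301/9, h(17/6) = 334/9, h(3) = 41, h(19/6) = 406/9, h(10/3) = 445/9, h(3.5) = 54.
Sum = Δu · [h(8/3) + h(17/6) + h(3) + ...].
Sum ≈ 43.351852.

43.351852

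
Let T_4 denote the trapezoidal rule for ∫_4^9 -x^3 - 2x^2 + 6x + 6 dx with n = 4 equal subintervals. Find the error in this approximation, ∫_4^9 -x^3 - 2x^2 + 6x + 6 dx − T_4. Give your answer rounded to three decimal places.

27.995

Exact integral: ∫_4^9 f(x) dx ≈ -1794.58333.
T_4 = -1822.578125.
Error ≈ -1794.58333 − (-1822.578125) ≈ 27.995.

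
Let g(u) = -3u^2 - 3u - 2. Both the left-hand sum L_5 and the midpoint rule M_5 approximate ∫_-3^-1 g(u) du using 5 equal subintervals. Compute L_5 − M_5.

L_5 = -21.76.
M_5 = -17.92.
L_5 − M_5 = -3.84.

-3.84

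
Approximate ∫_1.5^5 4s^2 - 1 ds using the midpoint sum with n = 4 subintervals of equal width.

157.7734375

Δs = (5 − 1.5)/4 = 0.875.
Midpoints: 1.9375, 2.8125, 3.6875, 4.5625.
f(1.9375) = 14.015625, f(2.8125) = 30.640625, f(3.6875) = 53.390625, f(4.5625) = 82.265625.
Sum = Δs · [f(1.9375) + f(2.8125) + f(3.6875) + f(4.5625)].
Sum = 157.7734375.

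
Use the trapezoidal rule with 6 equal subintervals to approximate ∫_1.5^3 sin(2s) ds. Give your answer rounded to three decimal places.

-0.955

Δs = (3 − 1.5)/6 = 0.25.
f(1.5) ≈ 0.141, f(1.75) ≈ -0.351, f(2) ≈ -0.757, f(2.25) ≈ -0.978, f(2.5) ≈ -0.959, f(2.75) ≈ -0.706, f(3) ≈ -0.279.
T_6 = (Δs/2)·[f(s_0) + 2f(s_1) + ... + 2f(s_{5}) + f(s_6)].
Sum ≈ -0.955.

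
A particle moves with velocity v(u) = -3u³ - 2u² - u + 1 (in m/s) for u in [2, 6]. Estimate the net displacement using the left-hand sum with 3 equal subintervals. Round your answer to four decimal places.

-694.3704

Δu = (6 − 2)/3 = 4/3.
Left endpoints: 2, 10/3, 14/3.
v(2) = -33, v(10/3) = -407/3, v(14/3) = -3169/9.
Sum = Δu · [v(2) + v(10/3) + v(14/3)].
Sum ≈ -694.3704.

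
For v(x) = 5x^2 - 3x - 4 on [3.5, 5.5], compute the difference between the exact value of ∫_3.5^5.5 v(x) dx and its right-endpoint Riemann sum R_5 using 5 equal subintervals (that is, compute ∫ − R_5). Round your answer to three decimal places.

-17.067

Exact integral: ∫_3.5^5.5 v(x) dx ≈ 170.83333.
R_5 = 187.9.
Error ≈ 170.83333 − 187.9 ≈ -17.067.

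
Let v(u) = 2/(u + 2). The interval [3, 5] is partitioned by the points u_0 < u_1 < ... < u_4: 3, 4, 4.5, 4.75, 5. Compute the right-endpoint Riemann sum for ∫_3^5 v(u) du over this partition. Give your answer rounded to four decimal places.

Subinterval widths: 1, 0.5, 0.25, 0.25.
Right endpoints: 4, 4.5, 4.75, 5.
v(4) = 1/3, v(4.5) = 4/13, v(4.75) = 8/27, v(5) = 2/7.
Sum = Σ Δu_i · v(u_i).
Sum ≈ 0.6327.

0.6327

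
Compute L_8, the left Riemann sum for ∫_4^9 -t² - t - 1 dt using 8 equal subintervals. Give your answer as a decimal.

Δt = (9 − 4)/8 = 0.625.
Left endpoints: 4, 4.625, 5.25, 5.875, 6.5, 7.125, 7.75, 8.375.
f(4) = -21, f(4.625) = -27.015625, f(5.25) = -33.8125, f(5.875) = -41.390625, f(6.5) = -49.75, f(7.125) = -58.890625, f(7.75) = -68.8125, f(8.375) = -79.515625.
Sum = Δt · [f(4) + f(4.625) + f(5.25) + ...].
Sum = -237.6171875.

-237.6171875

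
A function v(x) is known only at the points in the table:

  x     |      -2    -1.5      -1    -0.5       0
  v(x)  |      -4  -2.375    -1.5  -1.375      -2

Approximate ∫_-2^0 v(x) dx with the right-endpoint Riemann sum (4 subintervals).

-3.625

Δx = 0.5.
Sum = 0.5·[(-2.375) + (-1.5) + (-1.375) + (-2)] = -3.625.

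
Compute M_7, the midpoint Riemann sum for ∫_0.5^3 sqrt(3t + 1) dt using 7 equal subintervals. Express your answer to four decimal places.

Δt = (3 − 0.5)/7 = 5/14.
Midpoints: 19/28, 29/28, 39/28, 1.75, 59/28, 69/28, 79/28.
f(19/28) ≈ 1.7423, f(29/28) ≈ 2.0266, f(39/28) ≈ 2.2756, f(1.75) ≈ 2.5000, f(59/28) ≈ 2.7058, f(69/28) ≈ 2.8970, f(79/28) ≈ 3.0764.
Sum = Δt · [f(19/28) + f(29/28) + f(39/28) + ...].
Sum ≈ 6.1514.

6.1514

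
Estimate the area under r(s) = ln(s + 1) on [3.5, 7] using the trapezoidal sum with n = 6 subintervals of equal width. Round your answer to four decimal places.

6.3644

Δs = (7 − 3.5)/6 = 7/12.
r(3.5) ≈ 1.5041, r(49/12) ≈ 1.6260, r(14/3) ≈ 1.7346, r(5.25) ≈ 1.8326, r(35/6) ≈ 1.9218, r(77/12) ≈ 2.0037, r(7) ≈ 2.0794.
T_6 = (Δs/2)·[r(s_0) + 2r(s_1) + ... + 2r(s_{5}) + r(s_6)].
Sum ≈ 6.3644.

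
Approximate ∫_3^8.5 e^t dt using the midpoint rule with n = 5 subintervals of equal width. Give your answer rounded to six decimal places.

4656.349303

Δt = (8.5 − 3)/5 = 1.1.
Midpoints: 3.55, 4.65, 5.75, 6.85, 7.95.
f(3.55) ≈ 34.813317, f(4.65) ≈ 104.584986, f(5.75) ≈ 314.190660, f(6.85) ≈ 943.880907, f(7.95) ≈ 2835.574950.
Sum = Δt · [f(3.55) + f(4.65) + f(5.75) + f(6.85) + f(7.95)].
Sum ≈ 4656.349303.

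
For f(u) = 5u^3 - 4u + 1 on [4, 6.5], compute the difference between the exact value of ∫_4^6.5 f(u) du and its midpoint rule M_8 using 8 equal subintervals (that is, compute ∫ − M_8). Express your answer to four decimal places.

1.6022

Exact integral: ∫_4^6.5 f(u) du = 1861.328125.
M_8 ≈ 1859.725952.
Error ≈ 1861.328125 − 1859.725952 ≈ 1.6022.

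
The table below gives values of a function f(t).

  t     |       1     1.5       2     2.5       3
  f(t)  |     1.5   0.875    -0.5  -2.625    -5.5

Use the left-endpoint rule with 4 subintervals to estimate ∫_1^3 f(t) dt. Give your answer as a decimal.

-0.375

Δt = 0.5.
Sum = 0.5·[1.5 + 0.875 + (-0.5) + (-2.625)] = -0.375.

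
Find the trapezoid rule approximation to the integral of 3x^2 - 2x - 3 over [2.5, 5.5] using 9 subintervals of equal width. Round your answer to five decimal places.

Δx = (5.5 − 2.5)/9 = 1/3.
f(2.5) = 10.75, f(17/6) = 185/12, f(19/6) = 20.75, f(3.5) = 26.75, f(23/6) = 401/12, f(25/6) = 40.75, f(4.5) = 48.75, f(29/6) = 689/12, f(31/6) = 66.75, f(5.5) = 76.75.
T_9 = (Δx/2)·[f(x_0) + 2f(x_1) + ... + 2f(x_{8}) + f(x_9)].
Sum ≈ 117.91667.

117.91667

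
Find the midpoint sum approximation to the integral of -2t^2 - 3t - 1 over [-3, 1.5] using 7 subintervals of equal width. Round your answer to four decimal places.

-14.3151

Δt = (1.5 − (-3))/7 = 9/14.
Midpoints: -75/28, -57/28, -39/28, -0.75, -3/28, 15/28, 33/28.
f(-75/28) = -2867/392, f(-57/28) = -1247/392, f(-39/28) = -275/392, f(-0.75) = 0.125, f(-3/28) = -275/392, f(15/28) = -1247/392, f(33/28) = -2867/392.
Sum = Δt · [f(-75/28) + f(-57/28) + f(-39/28) + ...].
Sum ≈ -14.3151.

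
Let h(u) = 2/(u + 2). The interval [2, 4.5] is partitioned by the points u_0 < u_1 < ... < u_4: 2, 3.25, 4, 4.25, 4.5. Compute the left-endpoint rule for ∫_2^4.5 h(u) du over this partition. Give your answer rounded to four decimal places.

1.0740

Subinterval widths: 1.25, 0.75, 0.25, 0.25.
Left endpoints: 2, 3.25, 4, 4.25.
h(2) = 0.5, h(3.25) = 8/21, h(4) = 1/3, h(4.25) = 0.32.
Sum = Σ Δu_i · h(u_i).
Sum ≈ 1.0740.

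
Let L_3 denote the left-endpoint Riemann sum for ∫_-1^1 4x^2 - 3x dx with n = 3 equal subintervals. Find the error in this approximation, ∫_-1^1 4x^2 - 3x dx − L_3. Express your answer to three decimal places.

-2.593

Exact integral: ∫_-1^1 f(x) dx ≈ 2.66667.
L_3 ≈ 5.25926.
Error ≈ 2.66667 − 5.25926 ≈ -2.593.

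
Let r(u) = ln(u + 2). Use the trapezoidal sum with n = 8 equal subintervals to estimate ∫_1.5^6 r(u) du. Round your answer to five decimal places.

7.74663

Δu = (6 − 1.5)/8 = 0.5625.
r(1.5) ≈ 1.25276, r(2.0625) ≈ 1.40180, r(2.625) ≈ 1.53148, r(3.1875) ≈ 1.64625, r(3.75) ≈ 1.74920, r(4.3125) ≈ 1.84253, r(4.875) ≈ 1.92789, r(5.4375) ≈ 2.00653, r(6) ≈ 2.07944.
T_8 = (Δu/2)·[r(u_0) + 2r(u_1) + ... + 2r(u_{7}) + r(u_8)].
Sum ≈ 7.74663.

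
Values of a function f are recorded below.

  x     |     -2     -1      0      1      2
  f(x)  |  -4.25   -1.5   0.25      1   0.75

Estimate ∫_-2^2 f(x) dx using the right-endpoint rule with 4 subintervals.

Δx = 1.
Sum = 1·[(-1.5) + 0.25 + 1 + 0.75] = 0.5.

0.5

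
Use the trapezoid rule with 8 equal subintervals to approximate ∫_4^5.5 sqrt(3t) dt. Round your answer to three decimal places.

5.656

Δt = (5.5 − 4)/8 = 0.1875.
f(4) ≈ 3.464, f(4.1875) ≈ 3.544, f(4.375) ≈ 3.623, f(4.5625) ≈ 3.700, f(4.75) ≈ 3.775, f(4.9375) ≈ 3.849, f(5.125) ≈ 3.921, f(5.3125) ≈ 3.992, f(5.5) ≈ 4.062.
T_8 = (Δt/2)·[f(t_0) + 2f(t_1) + ... + 2f(t_{7}) + f(t_8)].
Sum ≈ 5.656.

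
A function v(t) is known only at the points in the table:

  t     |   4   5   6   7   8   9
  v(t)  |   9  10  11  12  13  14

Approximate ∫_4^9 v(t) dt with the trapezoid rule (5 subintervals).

Δt = 1.
T_5 = (1/2)·[9 + 2·10 + 2·11 + 2·12 + 2·13 + 14] = 57.5.

57.5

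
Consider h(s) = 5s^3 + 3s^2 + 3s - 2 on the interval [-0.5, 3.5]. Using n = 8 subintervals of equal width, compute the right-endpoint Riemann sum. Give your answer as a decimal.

310.5

Δs = (3.5 − (-0.5))/8 = 0.5.
Right endpoints: 0, 0.5, 1, 1.5, 2, 2.5, 3, 3.5.
h(0) = -2, h(0.5) = 0.875, h(1) = 9, h(1.5) = 26.125, h(2) = 56, h(2.5) = 102.375, h(3) = 169, h(3.5) = 259.625.
Sum = Δs · [h(0) + h(0.5) + h(1) + ...].
Sum = 310.5.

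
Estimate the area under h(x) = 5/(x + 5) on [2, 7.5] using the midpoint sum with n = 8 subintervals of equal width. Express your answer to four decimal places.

Δx = (7.5 − 2)/8 = 0.6875.
Midpoints: 2.34375, 3.03125, 3.71875, 4.40625, 5.09375, 5.78125, 6.46875, 7.15625.
h(2.34375) = 32/47, h(3.03125) = 160/257, h(3.71875) = 160/279, h(4.40625) = 160/301, h(5.09375) = 160/323, h(5.78125) = 32/69, h(6.46875) = 160/367, h(7.15625) = 160/389.
Sum = Δx · [h(2.34375) + h(3.03125) + h(3.71875) + ...].
Sum ≈ 2.8977.

2.8977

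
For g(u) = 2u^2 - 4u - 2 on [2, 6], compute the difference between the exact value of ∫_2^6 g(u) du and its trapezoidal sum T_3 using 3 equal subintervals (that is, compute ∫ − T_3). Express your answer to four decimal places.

-2.3704

Exact integral: ∫_2^6 g(u) du ≈ 66.666667.
T_3 ≈ 69.037037.
Error ≈ 66.666667 − 69.037037 ≈ -2.3704.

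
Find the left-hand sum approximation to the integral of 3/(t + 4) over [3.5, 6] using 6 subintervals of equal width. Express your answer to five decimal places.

Δt = (6 − 3.5)/6 = 5/12.
Left endpoints: 3.5, 47/12, 13/3, 4.75, 31/6, 67/12.
f(3.5) = 0.4, f(47/12) = 36/95, f(13/3) = 0.36, f(4.75) = 12/35, f(31/6) = 18/55, f(67/12) = 36/115.
Sum = Δt · [f(3.5) + f(47/12) + f(13/3) + ...].
Sum ≈ 0.88422.

0.88422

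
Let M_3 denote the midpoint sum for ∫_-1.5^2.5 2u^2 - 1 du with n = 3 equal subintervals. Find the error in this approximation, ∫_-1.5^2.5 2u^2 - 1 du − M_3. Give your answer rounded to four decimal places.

1.1852

Exact integral: ∫_-1.5^2.5 f(u) du ≈ 8.666667.
M_3 ≈ 7.481481.
Error ≈ 8.666667 − 7.481481 ≈ 1.1852.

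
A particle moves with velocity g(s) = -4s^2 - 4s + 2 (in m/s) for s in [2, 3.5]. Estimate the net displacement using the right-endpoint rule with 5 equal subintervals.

-65.94

Δs = (3.5 − 2)/5 = 0.3.
Right endpoints: 2.3, 2.6, 2.9, 3.2, 3.5.
g(2.3) = -28.36, g(2.6) = -35.44, g(2.9) = -43.24, g(3.2) = -51.76, g(3.5) = -61.
Sum = Δs · [g(2.3) + g(2.6) + g(2.9) + g(3.2) + g(3.5)].
Sum = -65.94.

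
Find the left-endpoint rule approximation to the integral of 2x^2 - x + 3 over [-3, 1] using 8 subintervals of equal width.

Δx = (1 − (-3))/8 = 0.5.
Left endpoints: -3, -2.5, -2, -1.5, -1, -0.5, 0, 0.5.
f(-3) = 24, f(-2.5) = 18, f(-2) = 13, f(-1.5) = 9, f(-1) = 6, f(-0.5) = 4, f(0) = 3, f(0.5) = 3.
Sum = Δx · [f(-3) + f(-2.5) + f(-2) + ...].
Sum = 40.

40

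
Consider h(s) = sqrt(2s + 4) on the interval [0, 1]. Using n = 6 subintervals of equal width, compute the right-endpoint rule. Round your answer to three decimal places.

Δs = (1 − 0)/6 = 1/6.
Right endpoints: 1/6, 1/3, 0.5, 2/3, 5/6, 1.
h(1/6) ≈ 2.082, h(1/3) ≈ 2.160, h(0.5) ≈ 2.236, h(2/3) ≈ 2.309, h(5/6) ≈ 2.380, h(1) ≈ 2.449.
Sum = Δs · [h(1/6) + h(1/3) + h(0.5) + ...].
Sum ≈ 2.270.

2.270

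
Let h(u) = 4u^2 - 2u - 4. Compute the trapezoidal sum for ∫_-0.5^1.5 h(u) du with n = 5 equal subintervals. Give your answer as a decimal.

Δu = (1.5 − (-0.5))/5 = 0.4.
h(-0.5) = -2, h(-0.1) = -3.76, h(0.3) = -4.24, h(0.7) = -3.44, h(1.1) = -1.36, h(1.5) = 2.
T_5 = (Δu/2)·[h(u_0) + 2h(u_1) + ... + 2h(u_{4}) + h(u_5)].
Sum = -5.12.

-5.12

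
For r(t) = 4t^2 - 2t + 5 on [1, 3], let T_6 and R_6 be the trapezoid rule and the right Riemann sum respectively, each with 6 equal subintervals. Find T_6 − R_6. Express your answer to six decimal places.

-4.666667

T_6 ≈ 36.81481481.
R_6 ≈ 41.48148148.
T_6 − R_6 ≈ -4.666667.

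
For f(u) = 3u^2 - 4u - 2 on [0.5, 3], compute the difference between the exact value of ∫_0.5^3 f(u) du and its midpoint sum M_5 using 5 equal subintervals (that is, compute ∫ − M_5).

Exact integral: ∫_0.5^3 f(u) du = 4.375.
M_5 = 4.21875.
Error = 4.375 − 4.21875 = 0.15625.

0.15625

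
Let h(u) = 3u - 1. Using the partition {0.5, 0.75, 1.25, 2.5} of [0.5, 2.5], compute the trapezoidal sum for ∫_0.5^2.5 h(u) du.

Subinterval widths: 0.25, 0.5, 1.25.
h(0.5) = 0.5, h(0.75) = 1.25, h(1.25) = 2.75, h(2.5) = 6.5.
On each subinterval the trapezoid contributes (Δu_i/2)·[h(u_{i-1}) + h(u_i)].
Sum = 7.

7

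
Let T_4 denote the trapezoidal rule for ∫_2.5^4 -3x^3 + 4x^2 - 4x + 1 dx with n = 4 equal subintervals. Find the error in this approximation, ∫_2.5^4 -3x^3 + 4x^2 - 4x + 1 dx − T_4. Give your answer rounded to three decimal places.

0.888

Exact integral: ∫_2.5^4 f(x) dx = -116.203125.
T_4 ≈ -117.09082.
Error ≈ -116.203125 − (-117.09082) ≈ 0.888.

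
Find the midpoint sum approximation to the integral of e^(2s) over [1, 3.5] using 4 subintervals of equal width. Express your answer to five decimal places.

Δs = (3.5 − 1)/4 = 0.625.
Midpoints: 1.3125, 1.9375, 2.5625, 3.1875.
f(1.3125) ≈ 13.80457, f(1.9375) ≈ 48.18270, f(2.5625) ≈ 168.17414, f(3.1875) ≈ 586.98543.
Sum = Δs · [f(1.3125) + f(1.9375) + f(2.5625) + f(3.1875)].
Sum ≈ 510.71678.

510.71678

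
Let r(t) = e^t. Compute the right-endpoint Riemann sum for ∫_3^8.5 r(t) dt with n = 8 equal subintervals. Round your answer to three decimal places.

6768.521

Δt = (8.5 − 3)/8 = 0.6875.
Right endpoints: 3.6875, 4.375, 5.0625, 5.75, 6.4375, 7.125, 7.8125, 8.5.
r(3.6875) ≈ 39.945, r(4.375) ≈ 79.440, r(5.0625) ≈ 157.985, r(5.75) ≈ 314.191, r(6.4375) ≈ 624.843, r(7.125) ≈ 1242.648, r(7.8125) ≈ 2471.301, r(8.5) ≈ 4914.769.
Sum = Δt · [r(3.6875) + r(4.375) + r(5.0625) + ...].
Sum ≈ 6768.521.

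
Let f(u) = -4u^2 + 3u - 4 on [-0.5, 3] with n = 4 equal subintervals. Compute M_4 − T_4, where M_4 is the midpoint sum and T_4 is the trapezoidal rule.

2.6796875

M_4 = -36.1484375.
T_4 = -38.828125.
M_4 − T_4 = 2.6796875.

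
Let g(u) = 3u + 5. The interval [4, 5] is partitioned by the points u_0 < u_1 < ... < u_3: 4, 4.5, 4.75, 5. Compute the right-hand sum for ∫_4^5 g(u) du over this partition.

Subinterval widths: 0.5, 0.25, 0.25.
Right endpoints: 4.5, 4.75, 5.
g(4.5) = 18.5, g(4.75) = 19.25, g(5) = 20.
Sum = Σ Δu_i · g(u_i).
Sum = 19.0625.

19.0625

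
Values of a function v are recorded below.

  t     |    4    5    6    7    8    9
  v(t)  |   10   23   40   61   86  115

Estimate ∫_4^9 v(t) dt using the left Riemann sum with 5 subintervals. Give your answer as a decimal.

220

Δt = 1.
Sum = 1·[10 + 23 + 40 + 61 + 86] = 220.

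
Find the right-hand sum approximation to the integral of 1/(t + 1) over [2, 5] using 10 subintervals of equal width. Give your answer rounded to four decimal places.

0.6688

Δt = (5 − 2)/10 = 0.3.
Right endpoints: 2.3, 2.6, 2.9, 3.2, 3.5, 3.8, 4.1, 4.4, 4.7, 5.
f(2.3) = 10/33, f(2.6) = 5/18, f(2.9) = 10/39, f(3.2) = 5/21, f(3.5) = 2/9, f(3.8) = 5/24, f(4.1) = 10/51, f(4.4) = 5/27, f(4.7) = 10/57, f(5) = 1/6.
Sum = Δt · [f(2.3) + f(2.6) + f(2.9) + ...].
Sum ≈ 0.6688.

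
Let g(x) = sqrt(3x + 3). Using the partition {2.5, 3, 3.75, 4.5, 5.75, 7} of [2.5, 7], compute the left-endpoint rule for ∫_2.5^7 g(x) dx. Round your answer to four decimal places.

Subinterval widths: 0.5, 0.75, 0.75, 1.25, 1.25.
Left endpoints: 2.5, 3, 3.75, 4.5, 5.75.
g(2.5) ≈ 3.2404, g(3) ≈ 3.4641, g(3.75) ≈ 3.7749, g(4.5) ≈ 4.0620, g(5.75) ≈ 4.5000.
Sum = Σ Δx_i · g(x_i).
Sum ≈ 17.7520.

17.7520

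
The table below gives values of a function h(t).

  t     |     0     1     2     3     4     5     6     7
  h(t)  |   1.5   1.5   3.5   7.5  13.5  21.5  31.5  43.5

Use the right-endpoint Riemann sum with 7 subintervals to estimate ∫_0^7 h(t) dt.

122.5

Δt = 1.
Sum = 1·[1.5 + 3.5 + 7.5 + 13.5 + 21.5 + 31.5 + 43.5] = 122.5.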